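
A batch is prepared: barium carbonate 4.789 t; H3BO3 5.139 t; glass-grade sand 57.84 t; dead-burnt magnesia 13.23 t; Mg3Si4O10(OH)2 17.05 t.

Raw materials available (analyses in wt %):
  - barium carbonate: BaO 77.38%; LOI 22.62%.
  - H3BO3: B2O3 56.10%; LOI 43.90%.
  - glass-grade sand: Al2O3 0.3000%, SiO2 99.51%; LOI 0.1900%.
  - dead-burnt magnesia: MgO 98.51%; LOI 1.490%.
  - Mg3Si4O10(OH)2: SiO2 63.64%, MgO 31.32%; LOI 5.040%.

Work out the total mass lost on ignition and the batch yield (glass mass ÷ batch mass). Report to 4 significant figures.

LOI loss = 4.506 t; glass = 93.54 t; yield = 95.40%

Intermediates are printed, rounded to four significant digits, across the worked steps — the working math runs at exact precision through the solve — a single rounding produces every reported value. The derived quantities are carried from the weighed amounts at 93.54 t of glass at full precision (ignition loss, glass mass, yield, the totals, the five compositions), exactly as printed in the problem or answer text.
LOI of each material in turn:
  barium carbonate: 4.789 × 0.2262 = 1.083 t
  H3BO3: 5.139 × 0.4390 = 2.256 t
  glass-grade sand: 57.84 × 0.001900 = 0.1099 t
  dead-burnt magnesia: 13.23 × 0.01490 = 0.1971 t
  Mg3Si4O10(OH)2: 17.05 × 0.05040 = 0.8593 t
Total LOI = 4.506 t
Glass = batch − LOI = 98.05 − 4.506 = 93.54 t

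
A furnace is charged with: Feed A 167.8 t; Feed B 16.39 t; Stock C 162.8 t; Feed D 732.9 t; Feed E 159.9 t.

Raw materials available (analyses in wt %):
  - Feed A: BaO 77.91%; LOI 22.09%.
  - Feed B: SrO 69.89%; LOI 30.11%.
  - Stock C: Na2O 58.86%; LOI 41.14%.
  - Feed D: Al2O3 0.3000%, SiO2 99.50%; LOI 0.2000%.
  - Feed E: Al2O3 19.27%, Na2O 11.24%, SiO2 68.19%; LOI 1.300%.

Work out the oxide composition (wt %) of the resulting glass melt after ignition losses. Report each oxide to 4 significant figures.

The working math keeps full float precision from first step to last; in-progress results are shown with 4-significant-figure rounding at each printed step; every reported result is rounded only once — all derived quantities, which include the yield, the five compositions, glass mass, ignition loss, the totals, are re-derived in full float precision, exactly as shown in problem or answer, from the weighed amounts on 1127 t of glass.
Per-oxide mass from batch:
  Al2O3: 732.9·0.003000 + 159.9·0.1927 = 33.01 t
  Na2O: 162.8·0.5886 + 159.9·0.1124 = 113.8 t
  BaO: 167.8·0.7791 = 130.7 t
  SiO2: 732.9·0.9950 + 159.9·0.6819 = 838.3 t
  SrO: 16.39·0.6989 = 11.45 t
LOI: 167.8·0.2209 + 16.39·0.3011 + 162.8·0.4114 + 732.9·0.002000 + 159.9·0.01300 = 112.5 t
Net of LOI, the glass mass = 1240 − 112.5 = 1127 t (the oxide masses sum to this)
oxide / glass × 100 gives the wt %

Glass mass = 1127 t (batch 1240 − LOI 112.5).
Composition: Al2O3 2.928%, Na2O 10.09%, BaO 11.60%, SiO2 74.36%, SrO 1.016%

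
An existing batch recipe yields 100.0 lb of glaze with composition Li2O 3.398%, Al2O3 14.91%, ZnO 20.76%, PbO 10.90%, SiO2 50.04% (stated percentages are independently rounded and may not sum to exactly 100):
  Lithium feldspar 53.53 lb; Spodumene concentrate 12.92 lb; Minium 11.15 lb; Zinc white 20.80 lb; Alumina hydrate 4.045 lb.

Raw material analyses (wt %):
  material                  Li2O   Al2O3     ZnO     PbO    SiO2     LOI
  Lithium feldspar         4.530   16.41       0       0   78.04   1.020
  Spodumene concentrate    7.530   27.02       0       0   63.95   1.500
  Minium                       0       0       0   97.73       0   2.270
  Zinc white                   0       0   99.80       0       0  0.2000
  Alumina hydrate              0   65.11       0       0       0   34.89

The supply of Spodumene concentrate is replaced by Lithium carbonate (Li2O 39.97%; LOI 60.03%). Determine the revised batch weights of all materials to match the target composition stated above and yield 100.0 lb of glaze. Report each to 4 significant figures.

Revised batch per 100.0 lb glaze:
  Lithium feldspar: 64.12 lb
  Lithium carbonate: 1.234 lb
  Minium: 11.15 lb
  Zinc white: 20.80 lb
  Alumina hydrate: 6.739 lb
Total batch = 104.0 lb; LOI loss = 4.041 lb

Intermediates are shown rounded to 4 significant digits when written out — all arithmetic runs at full precision from first step to last; a single rounding completes every reported number — all derived quantities (the five compositions, glass mass, the yield, the totals, ignition loss) are recomputed from the batch weights per 100.0 lb of glass in exact precision, as quoted within question or answer.
Target masses of each oxide per 100.0 lb glaze:
  Li2O: 3.398% × 100.0 = 3.398 lb
  Al2O3: 14.91% × 100.0 = 14.91 lb
  ZnO: 20.76% × 100.0 = 20.76 lb
  PbO: 10.90% × 100.0 = 10.90 lb
  SiO2: 50.04% × 100.0 = 50.04 lb
A balance pass over the oxides, per the reported batch figures, against the basis in use (summed amounts equal target values within answer rounding):
  Li2O: 64.12·0.04530 + 1.234·0.3997 = 3.398 lb (target 3.398 lb)
  Al2O3: 64.12·0.1641 + 6.739·0.6511 = 14.91 lb (target 14.91 lb)
  ZnO: 20.80·0.9980 = 20.76 lb (target 20.76 lb)
  PbO: 11.15·0.9773 = 10.90 lb (target 10.90 lb)
  SiO2: 64.12·0.7804 = 50.04 lb (target 50.04 lb)
The glass-mass cross-check: total charge less LOI = 100.0 lb (per-oxide target masses sum to 100.0 lb; stated basis 100.0 lb — gaps are rounding artifacts).
Total batch = Σ batch = 104.0 lb; the LOI term Σ batch·LOI equals 4.041 lb; as yield: glass ÷ batch → 96.12%.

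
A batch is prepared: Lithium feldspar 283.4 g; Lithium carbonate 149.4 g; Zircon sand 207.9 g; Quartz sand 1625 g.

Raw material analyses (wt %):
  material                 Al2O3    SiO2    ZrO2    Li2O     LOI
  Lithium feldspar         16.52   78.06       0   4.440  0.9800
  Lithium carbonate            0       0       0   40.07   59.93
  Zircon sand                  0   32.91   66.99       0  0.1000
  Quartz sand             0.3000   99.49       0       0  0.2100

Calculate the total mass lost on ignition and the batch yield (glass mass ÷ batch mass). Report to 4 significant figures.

Every computation carries exact precision all the way through. Working values are printed (rounded to four significant digits) in the printout; every reported figure includes exactly one rounding; derived quantities (four oxide percentages, ignition loss, yield, the totals, net glass mass) are re-derived using the weight values at 2170 g of glass at exact precision as quoted within the problem or answer text.
Ignition loss by material:
  Lithium feldspar: 283.4 × 0.009800 = 2.777 g
  Lithium carbonate: 149.4 × 0.5993 = 89.54 g
  Zircon sand: 207.9 × 0.001000 = 0.2079 g
  Quartz sand: 1625 × 0.002100 = 3.412 g
Total LOI = 95.93 g
Glass = batch − LOI = 2266 − 95.93 = 2170 g

LOI loss = 95.93 g; glass = 2170 g; yield = 95.77%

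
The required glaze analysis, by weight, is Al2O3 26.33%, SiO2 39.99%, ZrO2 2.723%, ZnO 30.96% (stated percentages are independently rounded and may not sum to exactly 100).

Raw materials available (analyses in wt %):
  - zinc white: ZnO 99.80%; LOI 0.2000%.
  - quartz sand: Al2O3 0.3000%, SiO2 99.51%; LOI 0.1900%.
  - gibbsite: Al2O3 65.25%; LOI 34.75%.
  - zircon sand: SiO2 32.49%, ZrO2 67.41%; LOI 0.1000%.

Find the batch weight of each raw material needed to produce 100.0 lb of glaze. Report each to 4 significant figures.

The intermediate values are displayed, with 4-significant-figure rounding, across the worked steps. Exact precision is carried at every stage — a single rounding finalizes each reported figure — all derived quantities (four oxide percentages, totals, the yield, ignition loss, glass mass) are computed from the batch weights at 100.0 lb of glass at full float precision, as written in question or answer.
The oxide mass targets at 100.0 lb glaze:
  Al2O3: 26.33% × 100.0 = 26.33 lb
  SiO2: 39.99% × 100.0 = 39.99 lb
  ZrO2: 2.723% × 100.0 = 2.723 lb
  ZnO: 30.96% × 100.0 = 30.96 lb
Sums-versus-targets review from the weights as reported, per the basis as stated (target by target, the sums agree net of answer rounding effects):
  Al2O3: 38.87·0.003000 + 40.17·0.6525 = 26.33 lb (target 26.33 lb)
  SiO2: 38.87·0.9951 + 4.039·0.3249 = 39.99 lb (target 39.99 lb)
  ZrO2: 4.039·0.6741 = 2.723 lb (target 2.723 lb)
  ZnO: 31.02·0.9980 = 30.96 lb (target 30.96 lb)
Auditing the glass mass value: net batch after ignition = 100.0 lb (per-oxide target masses sum to 100.0 lb; with the basis standing at 100.0 lb — a pure rounding effect).
Whole-batch sum: Σ batch = 114.1 lb; LOI removed, Σ of batch·LOI: 14.10 lb; yield, glass over the total, = 87.64%.

Batch per 100.0 lb glaze:
  zinc white: 31.02 lb
  quartz sand: 38.87 lb
  gibbsite: 40.17 lb
  zircon sand: 4.039 lb
Total batch = 114.1 lb; LOI loss = 14.10 lb; yield = 87.64%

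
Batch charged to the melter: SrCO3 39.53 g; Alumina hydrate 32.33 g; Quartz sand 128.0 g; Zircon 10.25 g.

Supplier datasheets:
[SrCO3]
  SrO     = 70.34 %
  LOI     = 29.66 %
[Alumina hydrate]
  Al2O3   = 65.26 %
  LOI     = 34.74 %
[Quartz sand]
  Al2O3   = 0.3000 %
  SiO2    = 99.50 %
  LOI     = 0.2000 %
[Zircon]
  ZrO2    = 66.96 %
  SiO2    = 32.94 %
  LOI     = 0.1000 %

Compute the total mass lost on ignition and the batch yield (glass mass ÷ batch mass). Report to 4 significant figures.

LOI loss = 23.22 g; glass = 186.9 g; yield = 88.95%

Working values are displayed, rounded to 4 significant figures, across the worked steps; all internal work carries full precision in all steps — each reported figure is rounded only once; all derived quantities (yield, the totals, net glass mass, ignition loss, the four compositions) are re-derived in full float precision from the batch weights at 186.9 g of glass, precisely as stated by the problem or answer text.
Loss on ignition, line by line:
  SrCO3: 39.53 × 0.2966 = 11.72 g
  Alumina hydrate: 32.33 × 0.3474 = 11.23 g
  Quartz sand: 128.0 × 0.002000 = 0.2560 g
  Zircon: 10.25 × 0.001000 = 0.01025 g
Total LOI = 23.22 g
Glass = batch − LOI = 210.1 − 23.22 = 186.9 g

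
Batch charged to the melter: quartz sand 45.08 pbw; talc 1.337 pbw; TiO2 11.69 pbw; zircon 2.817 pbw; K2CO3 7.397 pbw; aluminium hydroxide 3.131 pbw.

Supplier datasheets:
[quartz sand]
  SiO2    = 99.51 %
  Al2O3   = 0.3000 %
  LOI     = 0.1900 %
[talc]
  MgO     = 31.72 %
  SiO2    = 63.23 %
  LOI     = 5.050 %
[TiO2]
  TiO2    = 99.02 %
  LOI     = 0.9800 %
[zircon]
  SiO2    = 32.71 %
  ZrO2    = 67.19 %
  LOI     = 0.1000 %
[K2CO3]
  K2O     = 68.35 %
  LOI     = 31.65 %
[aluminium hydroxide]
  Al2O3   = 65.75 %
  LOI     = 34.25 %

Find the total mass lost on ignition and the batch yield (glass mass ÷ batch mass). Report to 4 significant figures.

LOI loss = 3.684 pbw; glass = 67.77 pbw; yield = 94.84%

The whole derivation keeps exact precision throughout — working values appear, rounded to 4 significant digits, as written; exactly one rounding is applied to each reported result. All derived quantities (the six compositions, ignition loss, the totals, glass mass, the yield) are rebuilt from the batch weights at 67.77 pbw of glass in full precision as quoted within problem or answer.
Material-by-material LOI:
  quartz sand: 45.08 × 0.001900 = 0.08565 pbw
  talc: 1.337 × 0.05050 = 0.06752 pbw
  TiO2: 11.69 × 0.009800 = 0.1146 pbw
  zircon: 2.817 × 0.001000 = 0.002817 pbw
  K2CO3: 7.397 × 0.3165 = 2.341 pbw
  aluminium hydroxide: 3.131 × 0.3425 = 1.072 pbw
Total LOI = 3.684 pbw
Glass = batch − LOI = 71.45 − 3.684 = 67.77 pbw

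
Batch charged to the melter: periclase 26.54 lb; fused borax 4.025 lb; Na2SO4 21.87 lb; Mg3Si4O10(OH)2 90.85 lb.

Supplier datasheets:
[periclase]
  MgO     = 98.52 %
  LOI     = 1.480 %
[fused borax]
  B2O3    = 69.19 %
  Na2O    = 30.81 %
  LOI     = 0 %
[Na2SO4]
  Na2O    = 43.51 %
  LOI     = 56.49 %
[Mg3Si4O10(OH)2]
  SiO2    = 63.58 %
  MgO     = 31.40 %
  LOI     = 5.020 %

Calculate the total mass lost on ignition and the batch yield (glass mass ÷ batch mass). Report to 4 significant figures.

The intermediate values are displayed, rounded to 4 significant digits, across the worked steps; all internal work holds exact precision in every operation. A single rounding produces each reported number — all derived quantities are re-derived starting from the weights on 126.0 lb of glass at full float precision (ignition loss, net glass mass, yield, totals, the four compositions) as quoted within the problem or the answer.
Ignition loss by material:
  periclase: 26.54 × 0.01480 = 0.3928 lb
  fused borax: 4.025 × 0 = 0 lb
  Na2SO4: 21.87 × 0.5649 = 12.35 lb
  Mg3Si4O10(OH)2: 90.85 × 0.05020 = 4.561 lb
Total LOI = 17.31 lb
Glass = batch − LOI = 143.3 − 17.31 = 126.0 lb

LOI loss = 17.31 lb; glass = 126.0 lb; yield = 87.92%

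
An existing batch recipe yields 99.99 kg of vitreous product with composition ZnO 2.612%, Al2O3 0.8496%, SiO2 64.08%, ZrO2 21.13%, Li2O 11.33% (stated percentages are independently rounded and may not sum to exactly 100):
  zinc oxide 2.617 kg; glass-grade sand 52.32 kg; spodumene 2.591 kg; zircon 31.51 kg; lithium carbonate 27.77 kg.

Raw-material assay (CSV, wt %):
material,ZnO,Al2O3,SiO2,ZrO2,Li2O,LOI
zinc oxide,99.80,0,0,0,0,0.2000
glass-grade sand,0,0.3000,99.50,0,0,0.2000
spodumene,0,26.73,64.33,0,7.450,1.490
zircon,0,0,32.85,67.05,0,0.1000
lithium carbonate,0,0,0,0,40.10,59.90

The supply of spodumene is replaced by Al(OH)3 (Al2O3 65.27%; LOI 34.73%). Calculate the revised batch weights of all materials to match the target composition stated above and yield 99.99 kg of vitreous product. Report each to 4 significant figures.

Intermediates are displayed, rounded to 4 significant figures, in the printout. All arithmetic keeps exact precision at all times — each reported value sees exactly one rounding. The derived quantities (LOI, the five compositions, the yield, glass mass, the totals) are recomputed at full float precision from the weighed amounts on 99.99 kg of glass as given in the problem or the answer.
Oxide mass targets, per 99.99 kg vitreous product:
  ZnO: 2.612% × 99.99 = 2.612 kg
  Al2O3: 0.8496% × 99.99 = 0.8495 kg
  SiO2: 64.08% × 99.99 = 64.07 kg
  ZrO2: 21.13% × 99.99 = 21.13 kg
  Li2O: 11.33% × 99.99 = 11.33 kg
A balance pass over the oxides, on the weights just shown, on the stated basis (each sum matches its target mass within answer rounding):
  ZnO: 2.617·0.9980 = 2.612 kg (target 2.612 kg)
  Al2O3: 53.99·0.003000 + 1.053·0.6527 = 0.8493 kg (target 0.8495 kg)
  SiO2: 53.99·0.9950 + 31.51·0.3285 = 64.07 kg (target 64.07 kg)
  ZrO2: 31.51·0.6705 = 21.13 kg (target 21.13 kg)
  Li2O: 28.25·0.4010 = 11.33 kg (target 11.33 kg)
Glass-mass closure: batch total minus LOI = 99.99 kg (oxide target masses add up to 99.99 kg; the stated basis being 99.99 kg — gaps are rounding artifacts).
Adding the batch up: Σ batch = 117.4 kg; ignition loss, Σ(batch × LOI) = 17.43 kg; yield = glass ÷ total batch = 85.15%.

Revised batch per 99.99 kg vitreous product:
  zinc oxide: 2.617 kg
  glass-grade sand: 53.99 kg
  Al(OH)3: 1.053 kg
  zircon: 31.51 kg
  lithium carbonate: 28.25 kg
Total batch = 117.4 kg; LOI loss = 17.43 kg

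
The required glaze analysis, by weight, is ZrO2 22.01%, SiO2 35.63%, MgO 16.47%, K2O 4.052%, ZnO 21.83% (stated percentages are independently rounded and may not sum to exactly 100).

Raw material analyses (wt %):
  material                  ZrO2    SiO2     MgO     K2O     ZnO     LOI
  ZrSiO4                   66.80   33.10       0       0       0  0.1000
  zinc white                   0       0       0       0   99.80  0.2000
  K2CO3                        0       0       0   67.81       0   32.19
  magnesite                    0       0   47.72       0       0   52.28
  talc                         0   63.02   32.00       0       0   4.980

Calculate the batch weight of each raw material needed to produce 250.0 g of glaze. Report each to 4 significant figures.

Every computation keeps full precision in every operation; the intermediate values are printed rounded off to 4 significant digits in the printout — every reported number is rounded a single time. Derived quantities (net glass mass, the totals, the five compositions, LOI, the yield) are recomputed in full precision from the weighed amounts at 250.0 g of glass, precisely as stated by the problem or the answer.
The oxide mass targets at 250.0 g glaze:
  ZrO2: 22.01% × 250.0 = 55.02 g
  SiO2: 35.63% × 250.0 = 89.08 g
  MgO: 16.47% × 250.0 = 41.18 g
  K2O: 4.052% × 250.0 = 10.13 g
  ZnO: 21.83% × 250.0 = 54.58 g
Per-oxide balance check per the reported batch figures, under the basis named above (sum by sum, the targets are met given rounding of the digits):
  ZrO2: 82.37·0.6680 = 55.02 g (target 55.02 g)
  SiO2: 82.37·0.3310 + 98.08·0.6302 = 89.07 g (target 89.08 g)
  MgO: 20.51·0.4772 + 98.08·0.3200 = 41.17 g (target 41.18 g)
  K2O: 14.94·0.6781 = 10.13 g (target 10.13 g)
  ZnO: 54.68·0.9980 = 54.57 g (target 54.58 g)
Glass-mass closure: batch Σ − ignition loss = 250.0 g (targets for the oxides total 250.0 g; the stated basis being 250.0 g — deltas are rounding alone).
Batch total: Σ batch = 270.6 g; Σ batch·LOI gives LOI loss = 20.61 g; glass ÷ batch gives a yield of 92.38%.

Batch per 250.0 g glaze:
  ZrSiO4: 82.37 g
  zinc white: 54.68 g
  K2CO3: 14.94 g
  magnesite: 20.51 g
  talc: 98.08 g
Total batch = 270.6 g; LOI loss = 20.61 g; yield = 92.38%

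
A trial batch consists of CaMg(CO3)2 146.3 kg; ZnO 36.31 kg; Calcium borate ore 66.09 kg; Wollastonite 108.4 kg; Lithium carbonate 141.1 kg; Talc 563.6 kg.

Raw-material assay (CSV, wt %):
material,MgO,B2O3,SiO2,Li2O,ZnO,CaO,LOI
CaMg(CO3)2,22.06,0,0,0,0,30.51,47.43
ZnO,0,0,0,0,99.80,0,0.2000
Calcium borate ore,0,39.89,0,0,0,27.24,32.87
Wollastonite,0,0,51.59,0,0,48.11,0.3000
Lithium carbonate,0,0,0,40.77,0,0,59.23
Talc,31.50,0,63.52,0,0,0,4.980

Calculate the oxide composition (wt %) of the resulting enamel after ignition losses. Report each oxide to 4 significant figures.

Glass mass = 858.6 kg (batch 1062 − LOI 203.2).
Composition: MgO 24.43%, B2O3 3.070%, SiO2 48.21%, Li2O 6.700%, ZnO 4.220%, CaO 13.37%

Full float precision is kept through every step. The intermediate values are shown (rounded to 4 significant digits) on the page. Every reported result is rounded exactly once; the derived quantities, which include the totals, the six compositions, the yield, net glass mass, ignition loss, are rebuilt in full float precision, as quoted within the question or the answer, using the weight values at 858.6 kg of glass.
Per-oxide mass from batch:
  MgO: 146.3·0.2206 + 563.6·0.3150 = 209.8 kg
  B2O3: 66.09·0.3989 = 26.36 kg
  SiO2: 108.4·0.5159 + 563.6·0.6352 = 413.9 kg
  Li2O: 141.1·0.4077 = 57.53 kg
  ZnO: 36.31·0.9980 = 36.24 kg
  CaO: 146.3·0.3051 + 66.09·0.2724 + 108.4·0.4811 = 114.8 kg
LOI: 146.3·0.4743 + 36.31·0.002000 + 66.09·0.3287 + 108.4·0.003000 + 141.1·0.5923 + 563.6·0.04980 = 203.2 kg
The glass mass, total less LOI, = 1062 − 203.2 = 858.6 kg (consistent with Σ oxide mass)
wt % = oxide mass / glass mass × 100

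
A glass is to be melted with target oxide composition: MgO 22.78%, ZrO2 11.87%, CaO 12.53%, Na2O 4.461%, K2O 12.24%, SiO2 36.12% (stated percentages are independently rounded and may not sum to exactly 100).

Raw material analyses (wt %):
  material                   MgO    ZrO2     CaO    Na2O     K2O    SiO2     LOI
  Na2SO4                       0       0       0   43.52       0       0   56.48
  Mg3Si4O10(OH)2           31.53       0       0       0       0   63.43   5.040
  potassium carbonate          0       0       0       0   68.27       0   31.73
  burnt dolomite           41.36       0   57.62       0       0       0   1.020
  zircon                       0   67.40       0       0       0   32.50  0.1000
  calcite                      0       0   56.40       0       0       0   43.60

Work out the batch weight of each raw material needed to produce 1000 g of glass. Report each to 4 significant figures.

Batch per 1000 g glass:
  Na2SO4: 102.5 g
  Mg3Si4O10(OH)2: 479.2 g
  potassium carbonate: 179.3 g
  burnt dolomite: 185.5 g
  zircon: 176.1 g
  calcite: 32.69 g
Total batch = 1155 g; LOI loss = 155.3 g; yield = 86.56%

Mid-chain values are printed rounded to 4 significant digits between the steps. All internal work runs at exact precision from start to finish. Every reported figure carries a single rounding. Derived quantities (glass mass, the totals, yield, ignition loss, six oxide percentages) are recomputed from the weighed amounts at 1000 g of glass at full precision as they appear in either problem or answer.
Oxide-by-oxide targets in 1000 g glass:
  MgO: 22.78% × 1000 = 227.8 g
  ZrO2: 11.87% × 1000 = 118.7 g
  CaO: 12.53% × 1000 = 125.3 g
  Na2O: 4.461% × 1000 = 44.61 g
  K2O: 12.24% × 1000 = 122.4 g
  SiO2: 36.12% × 1000 = 361.2 g
Mass-balance tally per oxide with the batch weights as given, versus the basis set out (target by target, the sums agree exact up to rounding of places):
  MgO: 479.2·0.3153 + 185.5·0.4136 = 227.8 g (target 227.8 g)
  ZrO2: 176.1·0.6740 = 118.7 g (target 118.7 g)
  CaO: 185.5·0.5762 + 32.69·0.5640 = 125.3 g (target 125.3 g)
  Na2O: 102.5·0.4352 = 44.61 g (target 44.61 g)
  K2O: 179.3·0.6827 = 122.4 g (target 122.4 g)
  SiO2: 479.2·0.6343 + 176.1·0.3250 = 361.2 g (target 361.2 g)
Consistency of the glass mass: the batch minus its LOI: 1000 g (oxide target masses add up to 1000 g; basis as stated: 1000 g — rounding explains the deltas).
Batch total: Σ batch = 1155 g; ignition loss, Σ(batch × LOI) = 155.3 g; as yield: glass ÷ batch → 86.56%.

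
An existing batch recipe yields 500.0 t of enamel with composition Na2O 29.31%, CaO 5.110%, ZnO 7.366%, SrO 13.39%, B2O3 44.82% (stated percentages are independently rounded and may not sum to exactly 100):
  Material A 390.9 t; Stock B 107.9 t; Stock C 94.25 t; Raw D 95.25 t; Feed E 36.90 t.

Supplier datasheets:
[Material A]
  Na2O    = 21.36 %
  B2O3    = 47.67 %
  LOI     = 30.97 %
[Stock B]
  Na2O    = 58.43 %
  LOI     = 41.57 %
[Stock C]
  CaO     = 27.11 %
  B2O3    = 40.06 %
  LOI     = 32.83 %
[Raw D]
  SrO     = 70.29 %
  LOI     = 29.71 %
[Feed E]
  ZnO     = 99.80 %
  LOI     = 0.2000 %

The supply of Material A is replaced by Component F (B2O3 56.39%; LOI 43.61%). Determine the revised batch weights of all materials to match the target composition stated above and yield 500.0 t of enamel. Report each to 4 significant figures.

Each numeric step runs at full float precision all the way through. Rounding to four significant figures governs each mid-chain value as printed — each reported value is rounded a single time; the derived quantities are carried at full float precision (LOI, totals, glass mass, the yield, the five compositions) from the batch weights for 500.0 t of glass precisely as stated by the question or the answer.
Oxide-by-oxide targets in 500.0 t enamel:
  Na2O: 29.31% × 500.0 = 146.6 t
  CaO: 5.110% × 500.0 = 25.55 t
  ZnO: 7.366% × 500.0 = 36.83 t
  SrO: 13.39% × 500.0 = 66.95 t
  B2O3: 44.82% × 500.0 = 224.1 t
Balance tally, oxide-wise, applying the batch weights above, against the basis in use (target by target, the sums agree net of answer rounding effects):
  Na2O: 250.8·0.5843 = 146.5 t (target 146.6 t)
  CaO: 94.25·0.2711 = 25.55 t (target 25.55 t)
  ZnO: 36.90·0.9980 = 36.83 t (target 36.83 t)
  SrO: 95.25·0.7029 = 66.95 t (target 66.95 t)
  B2O3: 330.5·0.5639 + 94.25·0.4006 = 224.1 t (target 224.1 t)
Glass-mass bookkeeping: total batch − LOI = 500.0 t (the Σ of target masses is 500.0 t; the stated basis being 500.0 t — gaps are rounding artifacts).
Summing the batch: Σ batch = 807.7 t; the LOI term Σ batch·LOI equals 307.7 t; as yield: glass ÷ batch → 61.90%.

Revised batch per 500.0 t enamel:
  Component F: 330.5 t
  Stock B: 250.8 t
  Stock C: 94.25 t
  Raw D: 95.25 t
  Feed E: 36.90 t
Total batch = 807.7 t; LOI loss = 307.7 t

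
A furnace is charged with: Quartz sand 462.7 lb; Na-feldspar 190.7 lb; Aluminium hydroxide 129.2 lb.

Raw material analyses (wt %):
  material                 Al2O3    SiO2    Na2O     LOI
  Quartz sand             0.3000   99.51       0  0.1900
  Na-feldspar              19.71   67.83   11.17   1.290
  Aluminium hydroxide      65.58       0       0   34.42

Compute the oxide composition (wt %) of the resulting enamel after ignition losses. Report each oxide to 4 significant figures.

Mid-chain values are printed rounded to four significant figures when written out — each numeric step keeps full precision in all steps — every reported result undergoes a single rounding — derived quantities (yield, glass mass, ignition loss, three oxide percentages, totals) are rebuilt at exact precision from the batch weights per 734.8 lb of glass exactly as printed in the problem or the answer.
Per-oxide mass from batch:
  Al2O3: 462.7·0.003000 + 190.7·0.1971 + 129.2·0.6558 = 123.7 lb
  SiO2: 462.7·0.9951 + 190.7·0.6783 = 589.8 lb
  Na2O: 190.7·0.1117 = 21.30 lb
LOI: 462.7·0.001900 + 190.7·0.01290 + 129.2·0.3442 = 47.81 lb
Net of LOI, the glass mass = 782.6 − 47.81 = 734.8 lb (consistent with Σ oxide mass)
wt %: oxide over glass, times 100

Glass mass = 734.8 lb (batch 782.6 − LOI 47.81).
Composition: Al2O3 16.84%, SiO2 80.27%, Na2O 2.899%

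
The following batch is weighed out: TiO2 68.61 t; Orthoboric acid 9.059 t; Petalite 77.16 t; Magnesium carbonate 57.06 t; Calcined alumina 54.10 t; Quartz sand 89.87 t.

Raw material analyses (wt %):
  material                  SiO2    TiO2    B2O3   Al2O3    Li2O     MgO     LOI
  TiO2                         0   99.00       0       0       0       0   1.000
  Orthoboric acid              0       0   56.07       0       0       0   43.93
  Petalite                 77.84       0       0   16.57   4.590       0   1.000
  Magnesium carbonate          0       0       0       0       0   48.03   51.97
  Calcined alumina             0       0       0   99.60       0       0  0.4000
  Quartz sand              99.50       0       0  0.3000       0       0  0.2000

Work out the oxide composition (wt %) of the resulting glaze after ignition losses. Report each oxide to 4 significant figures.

Working values are rounded to four significant digits when displayed — each numeric step carries exact precision through the solve. Each reported result is rounded once only — derived quantities are re-derived in full precision (net glass mass, ignition loss, the totals, the yield, the six compositions) from the weighed amounts for 320.4 t of glass, as set out in the problem or answer text.
Delivered oxide masses:
  SiO2: 77.16·0.7784 + 89.87·0.9950 = 149.5 t
  TiO2: 68.61·0.9900 = 67.92 t
  B2O3: 9.059·0.5607 = 5.079 t
  Al2O3: 77.16·0.1657 + 54.10·0.9960 + 89.87·0.003000 = 66.94 t
  Li2O: 77.16·0.04590 = 3.542 t
  MgO: 57.06·0.4803 = 27.41 t
LOI: 68.61·0.01000 + 9.059·0.4393 + 77.16·0.01000 + 57.06·0.5197 + 54.10·0.004000 + 89.87·0.002000 = 35.49 t
Net of LOI, the glass mass = 355.9 − 35.49 = 320.4 t (= the summed oxide contributions)
oxide / glass × 100 gives the wt %

Glass mass = 320.4 t (batch 355.9 − LOI 35.49).
Composition: SiO2 46.66%, TiO2 21.20%, B2O3 1.585%, Al2O3 20.89%, Li2O 1.105%, MgO 8.554%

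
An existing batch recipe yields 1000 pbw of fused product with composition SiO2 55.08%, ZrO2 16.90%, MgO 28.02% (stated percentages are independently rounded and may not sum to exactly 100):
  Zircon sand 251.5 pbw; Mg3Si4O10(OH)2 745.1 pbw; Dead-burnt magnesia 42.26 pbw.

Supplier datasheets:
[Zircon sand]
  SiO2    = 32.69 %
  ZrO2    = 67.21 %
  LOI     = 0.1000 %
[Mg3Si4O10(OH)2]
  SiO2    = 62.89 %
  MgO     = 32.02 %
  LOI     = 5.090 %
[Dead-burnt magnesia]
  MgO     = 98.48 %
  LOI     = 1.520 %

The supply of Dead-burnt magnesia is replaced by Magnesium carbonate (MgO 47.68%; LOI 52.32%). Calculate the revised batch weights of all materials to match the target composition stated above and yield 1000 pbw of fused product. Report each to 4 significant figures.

Revised batch per 1000 pbw fused product:
  Zircon sand: 251.5 pbw
  Mg3Si4O10(OH)2: 745.1 pbw
  Magnesium carbonate: 87.28 pbw
Total batch = 1084 pbw; LOI loss = 83.84 pbw

All internal work maintains full float precision in every operation — working values are shown, rounded to 4 significant figures, across the worked steps. Each reported value is rounded a single time; derived quantities, which include the totals, ignition loss, the three compositions, net glass mass, yield, are re-derived in exact precision, as written in either problem or answer, from the batch weights on 1000 pbw of glass.
Per-oxide target masses for 1000 pbw fused product:
  SiO2: 55.08% × 1000 = 550.8 pbw
  ZrO2: 16.90% × 1000 = 169.0 pbw
  MgO: 28.02% × 1000 = 280.2 pbw
Oxide-by-oxide audit per the reported batch figures, under the basis named above (delivered sums recover each target within answer rounding):
  SiO2: 251.5·0.3269 + 745.1·0.6289 = 550.8 pbw (target 550.8 pbw)
  ZrO2: 251.5·0.6721 = 169.0 pbw (target 169.0 pbw)
  MgO: 745.1·0.3202 + 87.28·0.4768 = 280.2 pbw (target 280.2 pbw)
Glass-mass bookkeeping: net batch after ignition = 1000 pbw (summing oxide targets gives 1000 pbw; basis as stated: 1000 pbw — rounding explains the deltas).
Batch grand total — Σ batch = 1084 pbw; Σ batch·LOI gives LOI loss = 83.84 pbw; as yield: glass ÷ batch → 92.26%.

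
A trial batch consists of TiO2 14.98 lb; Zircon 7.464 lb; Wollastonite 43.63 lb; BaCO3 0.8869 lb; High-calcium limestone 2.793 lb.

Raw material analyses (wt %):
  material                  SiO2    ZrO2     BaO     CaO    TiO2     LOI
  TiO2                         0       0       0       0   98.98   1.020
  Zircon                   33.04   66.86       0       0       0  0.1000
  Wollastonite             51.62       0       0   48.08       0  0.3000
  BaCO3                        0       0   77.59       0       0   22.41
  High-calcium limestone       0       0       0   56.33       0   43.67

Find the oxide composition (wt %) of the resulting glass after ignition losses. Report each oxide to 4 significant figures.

Glass mass = 68.04 lb (batch 69.75 − LOI 1.710).
Composition: SiO2 36.72%, ZrO2 7.334%, BaO 1.011%, CaO 33.14%, TiO2 21.79%

Every computation keeps exact precision in every operation — rounding to four significant figures extends to every mid-chain value as printed — exactly one rounding is applied to every reported figure. All derived quantities are re-derived starting from the weights at 68.04 lb of glass in exact precision (ignition loss, the five compositions, the totals, yield, glass mass), exactly as printed in problem or answer.
Delivered oxide masses:
  SiO2: 7.464·0.3304 + 43.63·0.5162 = 24.99 lb
  ZrO2: 7.464·0.6686 = 4.990 lb
  BaO: 0.8869·0.7759 = 0.6881 lb
  CaO: 43.63·0.4808 + 2.793·0.5633 = 22.55 lb
  TiO2: 14.98·0.9898 = 14.83 lb
LOI: 14.98·0.01020 + 7.464·0.001000 + 43.63·0.003000 + 0.8869·0.2241 + 2.793·0.4367 = 1.710 lb
Resulting glass, batch − LOI: 69.75 − 1.710 = 68.04 lb (the oxide masses sum to this)
wt % = 100 × oxide mass / glass mass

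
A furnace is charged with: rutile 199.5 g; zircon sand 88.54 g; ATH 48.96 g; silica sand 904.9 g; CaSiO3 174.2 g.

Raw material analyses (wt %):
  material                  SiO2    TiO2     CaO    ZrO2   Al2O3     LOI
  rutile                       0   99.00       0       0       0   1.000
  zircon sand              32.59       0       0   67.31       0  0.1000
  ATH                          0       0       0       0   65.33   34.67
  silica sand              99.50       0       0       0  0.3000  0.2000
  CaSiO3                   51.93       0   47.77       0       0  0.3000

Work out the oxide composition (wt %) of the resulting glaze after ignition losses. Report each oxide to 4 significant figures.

Glass mass = 1395 g (batch 1416 − LOI 21.39).
Composition: SiO2 73.11%, TiO2 14.16%, CaO 5.966%, ZrO2 4.273%, Al2O3 2.488%

The working math maintains exact precision all the way through; working values are displayed rounded to 4 significant figures at each printed step. Exactly one rounding lands on each reported number — all derived quantities are recomputed in exact precision (yield, ignition loss, five oxide percentages, the totals, net glass mass) starting from the weights for 1395 g of glass, as set out in problem or answer.
Per-oxide mass from batch:
  SiO2: 88.54·0.3259 + 904.9·0.9950 + 174.2·0.5193 = 1020 g
  TiO2: 199.5·0.9900 = 197.5 g
  CaO: 174.2·0.4777 = 83.22 g
  ZrO2: 88.54·0.6731 = 59.60 g
  Al2O3: 48.96·0.6533 + 904.9·0.003000 = 34.70 g
LOI: 199.5·0.01000 + 88.54·0.001000 + 48.96·0.3467 + 904.9·0.002000 + 174.2·0.003000 = 21.39 g
batch − LOI leaves glass = 1416 − 21.39 = 1395 g (equal to the oxide-mass sum)
oxide / glass × 100 gives the wt %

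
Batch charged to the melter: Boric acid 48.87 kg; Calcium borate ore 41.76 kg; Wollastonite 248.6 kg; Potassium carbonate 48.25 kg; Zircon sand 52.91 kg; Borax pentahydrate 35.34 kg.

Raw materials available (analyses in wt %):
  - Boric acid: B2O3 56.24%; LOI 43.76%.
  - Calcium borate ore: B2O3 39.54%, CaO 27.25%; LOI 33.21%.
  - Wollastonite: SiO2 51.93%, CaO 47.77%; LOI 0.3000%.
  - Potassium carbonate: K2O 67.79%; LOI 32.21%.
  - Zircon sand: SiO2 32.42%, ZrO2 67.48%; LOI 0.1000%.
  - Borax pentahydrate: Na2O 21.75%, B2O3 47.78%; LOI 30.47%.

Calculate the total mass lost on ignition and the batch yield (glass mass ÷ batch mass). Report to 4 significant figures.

LOI loss = 62.36 kg; glass = 413.4 kg; yield = 86.89%

Working values appear rounded off to 4 significant digits in the working; the whole derivation keeps exact precision all the way through. Each reported figure is rounded exactly once. Derived quantities are recomputed using the weight values for 413.4 kg of glass at exact precision (LOI, net glass mass, six oxide percentages, totals, the yield) as quoted within the question or the answer.
Each material's LOI contribution:
  Boric acid: 48.87 × 0.4376 = 21.39 kg
  Calcium borate ore: 41.76 × 0.3321 = 13.87 kg
  Wollastonite: 248.6 × 0.003000 = 0.7458 kg
  Potassium carbonate: 48.25 × 0.3221 = 15.54 kg
  Zircon sand: 52.91 × 0.001000 = 0.05291 kg
  Borax pentahydrate: 35.34 × 0.3047 = 10.77 kg
Total LOI = 62.36 kg
Glass = batch − LOI = 475.7 − 62.36 = 413.4 kg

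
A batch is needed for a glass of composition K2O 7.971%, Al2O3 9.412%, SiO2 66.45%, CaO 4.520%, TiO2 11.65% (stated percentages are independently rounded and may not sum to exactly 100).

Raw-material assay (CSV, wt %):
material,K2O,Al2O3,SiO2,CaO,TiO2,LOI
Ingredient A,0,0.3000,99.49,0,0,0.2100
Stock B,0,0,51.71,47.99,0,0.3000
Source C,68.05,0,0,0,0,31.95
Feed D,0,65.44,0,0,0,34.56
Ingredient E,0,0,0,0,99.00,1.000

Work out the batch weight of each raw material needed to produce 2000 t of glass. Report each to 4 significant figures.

Batch per 2000 t glass:
  Ingredient A: 1238 t
  Stock B: 188.4 t
  Source C: 234.3 t
  Feed D: 282.0 t
  Ingredient E: 235.4 t
Total batch = 2178 t; LOI loss = 177.8 t; yield = 91.84%

Every computation maintains full precision at each step. The intermediate values are printed, with 4-significant-digit rounding, in the printout; exactly one rounding is applied to every reported result; derived quantities, including the yield, the totals, the five compositions, LOI, net glass mass, are rebuilt from the batch weights at 2000 t of glass in full float precision as set out in either problem or answer.
Oxide-by-oxide targets in 2000 t glass:
  K2O: 7.971% × 2000 = 159.4 t
  Al2O3: 9.412% × 2000 = 188.2 t
  SiO2: 66.45% × 2000 = 1329 t
  CaO: 4.520% × 2000 = 90.40 t
  TiO2: 11.65% × 2000 = 233.0 t
A balance pass over the oxides, given the weights on record, on the stated basis (sums match the target masses exact up to rounding of places):
  K2O: 234.3·0.6805 = 159.4 t (target 159.4 t)
  Al2O3: 1238·0.003000 + 282.0·0.6544 = 188.3 t (target 188.2 t)
  SiO2: 1238·0.9949 + 188.4·0.5171 = 1329 t (target 1329 t)
  CaO: 188.4·0.4799 = 90.41 t (target 90.40 t)
  TiO2: 235.4·0.9900 = 233.0 t (target 233.0 t)
Glass-mass closure: total charge less LOI = 2000 t (summing oxide targets gives 2000 t; versus the stated basis of 2000 t — deltas are rounding alone).
Batch total: Σ batch = 2178 t; LOI loss = Σ batch·LOI = 177.8 t; glass ÷ batch gives a yield of 91.84%.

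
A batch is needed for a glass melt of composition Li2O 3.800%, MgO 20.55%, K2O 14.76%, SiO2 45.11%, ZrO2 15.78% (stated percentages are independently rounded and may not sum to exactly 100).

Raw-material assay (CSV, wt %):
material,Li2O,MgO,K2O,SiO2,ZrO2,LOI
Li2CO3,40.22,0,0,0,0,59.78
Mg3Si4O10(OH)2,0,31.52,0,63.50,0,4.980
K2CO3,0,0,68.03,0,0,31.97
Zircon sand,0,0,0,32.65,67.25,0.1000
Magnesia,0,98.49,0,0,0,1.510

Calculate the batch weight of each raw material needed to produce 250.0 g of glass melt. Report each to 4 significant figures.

The working math holds exact precision throughout. In-progress results appear rounded to 4 significant figures in the printout — a single rounding produces every reported value; derived quantities are computed using the weight values for 250.0 g of glass at full precision (five oxide percentages, net glass mass, LOI, yield, totals) exactly as shown in problem or answer.
Oxide-by-oxide targets in 250.0 g glass melt:
  Li2O: 3.800% × 250.0 = 9.500 g
  MgO: 20.55% × 250.0 = 51.38 g
  K2O: 14.76% × 250.0 = 36.90 g
  SiO2: 45.11% × 250.0 = 112.8 g
  ZrO2: 15.78% × 250.0 = 39.45 g
Per-oxide balance check per the reported batch figures, at the basis given (each sum matches its target mass net of answer rounding effects):
  Li2O: 23.62·0.4022 = 9.500 g (target 9.500 g)
  MgO: 147.4·0.3152 + 4.978·0.9849 = 51.36 g (target 51.38 g)
  K2O: 54.24·0.6803 = 36.90 g (target 36.90 g)
  SiO2: 147.4·0.6350 + 58.66·0.3265 = 112.8 g (target 112.8 g)
  ZrO2: 58.66·0.6725 = 39.45 g (target 39.45 g)
Consistency of the glass mass: net batch after ignition = 250.0 g (the Σ of target masses is 250.0 g; stated basis 250.0 g — any gap is answer rounding).
Summing the batch: Σ batch = 288.9 g; LOI loss = Σ batch·LOI = 38.93 g; yield, glass over the total, = 86.52%.

Batch per 250.0 g glass melt:
  Li2CO3: 23.62 g
  Mg3Si4O10(OH)2: 147.4 g
  K2CO3: 54.24 g
  Zircon sand: 58.66 g
  Magnesia: 4.978 g
Total batch = 288.9 g; LOI loss = 38.93 g; yield = 86.52%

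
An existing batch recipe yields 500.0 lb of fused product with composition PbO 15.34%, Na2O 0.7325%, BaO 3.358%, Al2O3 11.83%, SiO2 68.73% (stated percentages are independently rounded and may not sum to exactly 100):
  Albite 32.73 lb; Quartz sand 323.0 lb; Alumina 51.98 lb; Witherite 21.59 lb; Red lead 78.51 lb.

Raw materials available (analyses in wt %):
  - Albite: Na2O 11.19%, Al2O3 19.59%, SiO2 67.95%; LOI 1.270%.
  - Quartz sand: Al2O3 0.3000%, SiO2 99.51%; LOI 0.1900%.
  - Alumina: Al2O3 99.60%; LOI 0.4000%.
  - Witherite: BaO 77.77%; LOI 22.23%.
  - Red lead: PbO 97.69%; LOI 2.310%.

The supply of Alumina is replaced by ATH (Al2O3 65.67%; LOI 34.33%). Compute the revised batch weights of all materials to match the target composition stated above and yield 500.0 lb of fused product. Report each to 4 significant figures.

Revised batch per 500.0 lb fused product:
  Albite: 32.73 lb
  Quartz sand: 323.0 lb
  ATH: 78.83 lb
  Witherite: 21.59 lb
  Red lead: 78.51 lb
Total batch = 534.7 lb; LOI loss = 34.70 lb

The whole derivation runs at full float precision throughout — working values appear, rounded to four significant digits, as written; each reported figure takes a single rounding; the derived quantities, including LOI, the yield, the five compositions, totals, net glass mass, are re-derived from the batch weights on 500.0 lb of glass at full float precision, as set out in the problem or answer text.
The oxide mass targets at 500.0 lb fused product:
  PbO: 15.34% × 500.0 = 76.70 lb
  Na2O: 0.7325% × 500.0 = 3.662 lb
  BaO: 3.358% × 500.0 = 16.79 lb
  Al2O3: 11.83% × 500.0 = 59.15 lb
  SiO2: 68.73% × 500.0 = 343.6 lb
A balance pass over the oxides, working from each reported weight, for the quoted basis mass (oxide sums agree with the targets exact up to rounding of places):
  PbO: 78.51·0.9769 = 76.70 lb (target 76.70 lb)
  Na2O: 32.73·0.1119 = 3.662 lb (target 3.662 lb)
  BaO: 21.59·0.7777 = 16.79 lb (target 16.79 lb)
  Al2O3: 32.73·0.1959 + 323.0·0.003000 + 78.83·0.6567 = 59.15 lb (target 59.15 lb)
  SiO2: 32.73·0.6795 + 323.0·0.9951 = 343.7 lb (target 343.6 lb)
Glass-mass sanity pass: whole batch net of LOI = 500.0 lb (summing oxide targets gives 500.0 lb; stated basis 500.0 lb — a pure rounding effect).
Adding the batch up: Σ batch = 534.7 lb; LOI loss = Σ batch·LOI = 34.70 lb; glass ÷ batch gives a yield of 93.51%.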